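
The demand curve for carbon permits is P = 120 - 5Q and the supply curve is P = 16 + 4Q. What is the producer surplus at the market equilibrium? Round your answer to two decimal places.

267.06

Setting demand equal to supply, 104 = 9Q, so Q* = 11.5556 and P* = 62.2222.
PS is the area between P* and the supply curve from 0 to Q*: (1/2)(11.5556)(46.2222) = 267.0617.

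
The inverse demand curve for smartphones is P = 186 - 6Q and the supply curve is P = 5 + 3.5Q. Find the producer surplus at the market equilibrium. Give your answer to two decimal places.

635.25

Equilibrium: 186 - 6Q = 5 + 3.5Q, so Q* = 19.0526 and P* = 71.6842.
Producer surplus is the triangle above supply below P*: (1/2)(19.0526)(71.6842 - 5) = (1/2)(19.0526)(66.6842) = 635.2548.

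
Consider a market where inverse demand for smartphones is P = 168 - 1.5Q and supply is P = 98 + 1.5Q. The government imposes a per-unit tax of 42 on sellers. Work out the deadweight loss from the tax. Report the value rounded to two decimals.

294.00

Without the tax, 168 - 1.5Q = 98 + 1.5Q so Q* = 23.3333 and P* = 133.
With the tax, sellers need 42 more per unit: 168 - 1.5Q = 98 + 1.5Q + 42, so Q_t = 9.3333. Buyers pay P_b = 154; sellers receive P_s = P_b - 42 = 112.
The welfare triangle lost has base Q* - Q_t = 14 and height t = 42, so DWL = (1/2)(14)(42) = 294.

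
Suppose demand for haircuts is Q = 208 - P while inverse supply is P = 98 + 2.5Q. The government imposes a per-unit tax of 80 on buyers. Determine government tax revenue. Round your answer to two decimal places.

685.71

Rewriting demand in inverse form: P = 208 - Q.
Without the tax, 208 - Q = 98 + 2.5Q so Q* = 31.4286 and P* = 176.5714.
A tax on buyers shifts demand down by 80: (208 - 80) - Q = 98 + 2.5Q, so Q_t = 8.5714. Buyers pay P_b = 199.4286; sellers receive P_s = P_b - 80 = 119.4286.
Revenue is the tax times quantity traded: 80 x 8.5714 = 685.7143.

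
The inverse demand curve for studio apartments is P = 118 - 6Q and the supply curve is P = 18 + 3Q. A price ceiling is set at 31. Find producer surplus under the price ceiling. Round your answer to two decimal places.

28.17

Without the control, 118 - 6Q = 18 + 3Q so Q* = 11.1111 and P* = 51.3333.
At the ceiling price 31, quantity supplied is (31 - 18)/3 = 4.3333; supply is the short side, so Q = 4.3333 trades at P = 31.
PS is the triangle above supply below 31: (1/2)(4.3333)(31 - 18) = 28.1667.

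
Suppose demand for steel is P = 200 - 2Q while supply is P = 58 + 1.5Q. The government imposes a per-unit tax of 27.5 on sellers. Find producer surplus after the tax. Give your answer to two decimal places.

Without the tax, 200 - 2Q = 58 + 1.5Q so Q* = 40.5714 and P* = 118.8571.
With the tax, sellers need 27.5 more per unit: 200 - 2Q = 58 + 1.5Q + 27.5, so Q_t = 32.7143. Buyers pay P_b = 134.5714; sellers receive P_s = P_b - 27.5 = 107.0714.
PS = (1/2)(Q_t)(P_s - 58) = (1/2)(32.7143)(49.0714) = 802.6684.

802.67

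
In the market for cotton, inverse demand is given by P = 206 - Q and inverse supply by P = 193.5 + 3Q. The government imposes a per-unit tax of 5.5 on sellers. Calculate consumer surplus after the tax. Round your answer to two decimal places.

Pre-tax equilibrium: 206 - Q = 193.5 + 3Q gives Q* = 3.125, P* = 202.875.
A tax on sellers shifts supply up by 5.5: 206 - Q = 193.5 + 3Q + 5.5, so Q_t = 1.75. Buyers pay P_b = 204.25; sellers receive P_s = P_b - 5.5 = 198.75.
Consumer surplus is the triangle under demand above P_b: (1/2)(1.75)(206 - 204.25) = 1.5312.

1.53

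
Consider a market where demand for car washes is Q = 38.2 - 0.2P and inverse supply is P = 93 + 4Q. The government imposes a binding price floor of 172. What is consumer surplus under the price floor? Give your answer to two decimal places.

36.10

Rewriting demand in inverse form: P = 191 - 5Q.
Without the control, 191 - 5Q = 93 + 4Q so Q* = 10.8889 and P* = 136.5556.
At P = 172, buyers demand (191 - 172)/5 = 3.8 while sellers would supply more, so the quantity traded is 3.8 at price 172.
CS is the triangle under demand above 172: (1/2)(3.8)(191 - 172) = 36.1.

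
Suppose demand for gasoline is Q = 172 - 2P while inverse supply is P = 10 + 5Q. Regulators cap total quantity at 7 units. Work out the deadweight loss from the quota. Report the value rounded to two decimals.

127.84

Rewriting demand in inverse form: P = 86 - 0.5Q.
Unrestricted equilibrium: Q* = (86 - 10)/(0.5 + 5) = 13.8182.
At Q = 7 the demand price is 86 - 0.5(7) = 82.5 and the supply price is 10 + 5(7) = 45.
Deadweight loss is the triangle between the curves from 7 to 13.8182: (1/2)(82.5 - 45)(13.8182 - 7) = 127.8409.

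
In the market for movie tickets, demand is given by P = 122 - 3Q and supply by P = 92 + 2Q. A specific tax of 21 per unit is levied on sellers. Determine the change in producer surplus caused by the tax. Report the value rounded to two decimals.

-32.76

Without the tax, 122 - 3Q = 92 + 2Q so Q* = 6 and P* = 104.
With the tax, sellers need 21 more per unit: 122 - 3Q = 92 + 2Q + 21, so Q_t = 1.8. Buyers pay P_b = 116.6; sellers receive P_s = P_b - 21 = 95.6.
PS falls from (1/2)(6)(12) = 36 to (1/2)(1.8)(3.6) = 3.24, a change of -32.76.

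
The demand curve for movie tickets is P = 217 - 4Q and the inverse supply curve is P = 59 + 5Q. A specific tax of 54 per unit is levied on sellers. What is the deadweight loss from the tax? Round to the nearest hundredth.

162.00

Pre-tax equilibrium: 217 - 4Q = 59 + 5Q gives Q* = 17.5556, P* = 146.7778.
With the tax, sellers need 54 more per unit: 217 - 4Q = 59 + 5Q + 54, so Q_t = 11.5556. Buyers pay P_b = 170.7778; sellers receive P_s = P_b - 54 = 116.7778.
Deadweight loss is the triangle between the curves from Q_t to Q*: (1/2)(17.5556 - 11.5556)(54) = 162.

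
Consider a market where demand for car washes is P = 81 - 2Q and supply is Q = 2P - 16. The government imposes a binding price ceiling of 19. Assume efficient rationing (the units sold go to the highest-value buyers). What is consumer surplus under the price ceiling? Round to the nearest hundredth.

880.00

Rewriting supply in inverse form: P = 8 + 0.5Q.
Free-market equilibrium: 81 - 2Q = 8 + 0.5Q gives Q* = 29.2, P* = 22.6.
At P = 19, sellers supply (19 - 8)/0.5 = 22 while buyers want more, so the quantity traded is 22 at price 19.
The demand price at Q = 22 is 37. CS is the trapezoid between demand and 19 over [0, 22]: (1/2)[(81 - 19) + (37 - 19)](22) = 880.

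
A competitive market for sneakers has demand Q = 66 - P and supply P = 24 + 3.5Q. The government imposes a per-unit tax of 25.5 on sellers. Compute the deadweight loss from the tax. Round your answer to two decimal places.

72.25

Rewriting demand in inverse form: P = 66 - Q.
Pre-tax equilibrium: 66 - Q = 24 + 3.5Q gives Q* = 9.3333, P* = 56.6667.
A tax on sellers shifts supply up by 25.5: 66 - Q = 24 + 3.5Q + 25.5, so Q_t = 3.6667. Buyers pay P_b = 62.3333; sellers receive P_s = P_b - 25.5 = 36.8333.
The welfare triangle lost has base Q* - Q_t = 5.6667 and height t = 25.5, so DWL = (1/2)(5.6667)(25.5) = 72.25.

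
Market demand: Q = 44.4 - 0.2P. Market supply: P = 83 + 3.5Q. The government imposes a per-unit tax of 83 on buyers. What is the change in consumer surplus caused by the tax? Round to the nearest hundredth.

-560.03

Rewriting demand in inverse form: P = 222 - 5Q.
Without the tax, 222 - 5Q = 83 + 3.5Q so Q* = 16.3529 and P* = 140.2353.
A tax on buyers shifts demand down by 83: (222 - 83) - 5Q = 83 + 3.5Q, so Q_t = 6.5882. Buyers pay P_b = 189.0588; sellers receive P_s = P_b - 83 = 106.0588.
Consumers lose the trapezoid between P* and P_b out to Q_t plus the triangle from Q_t to Q*: change in CS = 108.5121 - 668.5467 = -560.0346.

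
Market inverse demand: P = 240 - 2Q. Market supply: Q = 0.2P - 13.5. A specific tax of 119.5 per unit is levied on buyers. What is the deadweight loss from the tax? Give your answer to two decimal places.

Rewriting supply in inverse form: P = 67.5 + 5Q.
Pre-tax equilibrium: 240 - 2Q = 67.5 + 5Q gives Q* = 24.6429, P* = 190.7143.
A tax on buyers shifts demand down by 119.5: (240 - 119.5) - 2Q = 67.5 + 5Q, so Q_t = 7.5714. Buyers pay P_b = 224.8571; sellers receive P_s = P_b - 119.5 = 105.3571.
Deadweight loss is the triangle between the curves from Q_t to Q*: (1/2)(24.6429 - 7.5714)(119.5) = 1020.0179.

1020.02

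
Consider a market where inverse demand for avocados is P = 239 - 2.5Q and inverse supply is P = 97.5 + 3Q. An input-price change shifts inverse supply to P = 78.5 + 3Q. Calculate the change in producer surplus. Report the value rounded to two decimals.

Initial equilibrium: Q_0 = 25.7273, P_0 = 174.6818; CS_0 = (1/2)(25.7273)(64.3182) = 827.3657, PS_0 = (1/2)(25.7273)(77.1818) = 992.8388.
New equilibrium: 239 - 2.5Q = 78.5 + 3Q gives Q_1 = 29.1818, P_1 = 166.0455; CS_1 = 1064.4731, PS_1 = 1277.3678.
Change in producer surplus = 1277.3678 - 992.8388 = 284.5289.

284.53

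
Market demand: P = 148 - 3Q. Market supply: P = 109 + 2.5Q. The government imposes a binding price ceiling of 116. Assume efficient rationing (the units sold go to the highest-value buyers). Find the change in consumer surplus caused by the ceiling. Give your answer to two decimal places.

2.42

Free-market equilibrium: 148 - 3Q = 109 + 2.5Q gives Q* = 7.0909, P* = 126.7273.
At P = 116, sellers supply (116 - 109)/2.5 = 2.8 while buyers want more, so the quantity traded is 2.8 at price 116.
CS goes from (1/2)(7.0909)(21.2727) = 75.4215 to 77.84 (computed as (148 - 116)(2.8) - (1/2)(3)(2.8)^2), a change of 2.4185.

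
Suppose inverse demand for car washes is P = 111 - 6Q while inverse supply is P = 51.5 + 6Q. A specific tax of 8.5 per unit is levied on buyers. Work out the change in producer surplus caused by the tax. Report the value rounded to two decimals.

Pre-tax equilibrium: 111 - 6Q = 51.5 + 6Q gives Q* = 4.9583, P* = 81.25.
A tax on buyers shifts demand down by 8.5: (111 - 8.5) - 6Q = 51.5 + 6Q, so Q_t = 4.25. Buyers pay P_b = 85.5; sellers receive P_s = P_b - 8.5 = 77.
Producers lose the trapezoid between P_s and P* out to Q_t plus the triangle from Q_t to Q*: change in PS = 54.1875 - 73.7552 = -19.5677.

-19.57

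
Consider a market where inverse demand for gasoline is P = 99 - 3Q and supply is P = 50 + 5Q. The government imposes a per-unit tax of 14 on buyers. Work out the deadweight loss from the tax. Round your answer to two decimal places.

Without the tax, 99 - 3Q = 50 + 5Q so Q* = 6.125 and P* = 80.625.
With the tax, buyers' net willingness to pay falls by 14: (99 - 14) - 3Q = 50 + 5Q, so Q_t = 4.375. Buyers pay P_b = 85.875; sellers receive P_s = P_b - 14 = 71.875.
Deadweight loss is the triangle between the curves from Q_t to Q*: (1/2)(6.125 - 4.375)(14) = 12.25.

12.25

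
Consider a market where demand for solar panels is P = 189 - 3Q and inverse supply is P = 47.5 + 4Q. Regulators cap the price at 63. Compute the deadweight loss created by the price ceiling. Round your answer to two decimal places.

934.40

Free-market equilibrium: 189 - 3Q = 47.5 + 4Q gives Q* = 20.2143, P* = 128.3571.
At the ceiling price 63, quantity supplied is (63 - 47.5)/4 = 3.875; supply is the short side, so Q = 3.875 trades at P = 63.
The lost-trades triangle has base Q* - 3.875 = 16.3393 and height equal to the gap between the curves at Q = 3.875, which is 177.375 - 63 = 114.375. DWL = (1/2)(16.3393)(114.375) = 934.4029.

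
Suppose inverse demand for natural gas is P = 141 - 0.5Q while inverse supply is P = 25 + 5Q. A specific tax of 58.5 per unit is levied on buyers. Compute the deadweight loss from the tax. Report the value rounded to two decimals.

311.11

Without the tax, 141 - 0.5Q = 25 + 5Q so Q* = 21.0909 and P* = 130.4545.
With the tax, buyers' net willingness to pay falls by 58.5: (141 - 58.5) - 0.5Q = 25 + 5Q, so Q_t = 10.4545. Buyers pay P_b = 135.7727; sellers receive P_s = P_b - 58.5 = 77.2727.
The welfare triangle lost has base Q* - Q_t = 10.6364 and height t = 58.5, so DWL = (1/2)(10.6364)(58.5) = 311.1136.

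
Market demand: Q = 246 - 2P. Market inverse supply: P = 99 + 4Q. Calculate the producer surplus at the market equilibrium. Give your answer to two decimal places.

Rewriting demand in inverse form: P = 123 - 0.5Q.
Equilibrium: 123 - 0.5Q = 99 + 4Q, so Q* = 5.3333 and P* = 120.3333.
The supply curve's price intercept is 99, so PS = (1/2)(Q*)(P* - 99) = (1/2)(5.3333)(21.3333) = 56.8889.

56.89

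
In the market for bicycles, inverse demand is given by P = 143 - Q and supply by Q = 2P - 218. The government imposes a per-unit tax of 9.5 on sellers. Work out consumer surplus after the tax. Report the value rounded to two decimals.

Rewriting supply in inverse form: P = 109 + 0.5Q.
Without the tax, 143 - Q = 109 + 0.5Q so Q* = 22.6667 and P* = 120.3333.
With the tax, sellers need 9.5 more per unit: 143 - Q = 109 + 0.5Q + 9.5, so Q_t = 16.3333. Buyers pay P_b = 126.6667; sellers receive P_s = P_b - 9.5 = 117.1667.
Consumer surplus is the triangle under demand above P_b: (1/2)(16.3333)(143 - 126.6667) = 133.3889.

133.39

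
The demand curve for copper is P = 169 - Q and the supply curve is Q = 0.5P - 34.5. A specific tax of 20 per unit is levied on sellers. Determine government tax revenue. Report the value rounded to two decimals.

533.33

Rewriting supply in inverse form: P = 69 + 2Q.
Pre-tax equilibrium: 169 - Q = 69 + 2Q gives Q* = 33.3333, P* = 135.6667.
With the tax, sellers need 20 more per unit: 169 - Q = 69 + 2Q + 20, so Q_t = 26.6667. Buyers pay P_b = 142.3333; sellers receive P_s = P_b - 20 = 122.3333.
Revenue is the tax times quantity traded: 20 x 26.6667 = 533.3333.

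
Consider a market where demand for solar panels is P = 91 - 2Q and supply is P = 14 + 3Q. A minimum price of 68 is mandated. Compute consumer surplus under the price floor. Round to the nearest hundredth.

Without the control, 91 - 2Q = 14 + 3Q so Q* = 15.4 and P* = 60.2.
At the floor price 68, quantity demanded is (91 - 68)/2 = 11.5; demand is the short side, so Q = 11.5 trades at P = 68.
CS is the triangle under demand above 68: (1/2)(11.5)(91 - 68) = 132.25.

132.25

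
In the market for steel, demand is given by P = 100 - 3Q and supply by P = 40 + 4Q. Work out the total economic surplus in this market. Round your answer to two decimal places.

257.14

Set 100 - 3Q = 40 + 4Q, which gives 60 = 7Q, so Q* = 8.5714 and P* = 100 - 3(8.5714) = 74.2857.
Total surplus is the full triangle between the curves from 0 to Q*: (1/2)(8.5714)(100 - 40) = 257.1429.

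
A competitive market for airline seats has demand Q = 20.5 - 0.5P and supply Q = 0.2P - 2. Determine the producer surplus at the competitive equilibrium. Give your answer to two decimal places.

49.03

Rewriting demand in inverse form: P = 41 - 2Q.
Rewriting supply in inverse form: P = 10 + 5Q.
Set 41 - 2Q = 10 + 5Q, which gives 31 = 7Q, so Q* = 4.4286 and P* = 41 - 2(4.4286) = 32.1429.
Producer surplus is the triangle above supply below P*: (1/2)(4.4286)(32.1429 - 10) = (1/2)(4.4286)(22.1429) = 49.0306.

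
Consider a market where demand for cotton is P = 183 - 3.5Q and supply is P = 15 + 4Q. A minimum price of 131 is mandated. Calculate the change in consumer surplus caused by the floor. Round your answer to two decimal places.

Free-market equilibrium: 183 - 3.5Q = 15 + 4Q gives Q* = 22.4, P* = 104.6.
At the floor price 131, quantity demanded is (183 - 131)/3.5 = 14.8571; demand is the short side, so Q = 14.8571 trades at P = 131.
CS goes from (1/2)(22.4)(78.4) = 878.08 to 386.2857 (computed as (183 - 131)(14.8571) - (1/2)(3.5)(14.8571)^2), a change of -491.7943.

-491.79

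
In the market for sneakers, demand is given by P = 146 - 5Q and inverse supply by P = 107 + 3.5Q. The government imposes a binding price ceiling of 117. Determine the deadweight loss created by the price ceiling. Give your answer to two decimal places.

12.74

Without the control, 146 - 5Q = 107 + 3.5Q so Q* = 4.5882 and P* = 123.0588.
At P = 117, sellers supply (117 - 107)/3.5 = 2.8571 while buyers want more, so the quantity traded is 2.8571 at price 117.
At Q = 2.8571 the demand price is 131.7143 and the supply price is 117. Deadweight loss is the triangle between the curves from 2.8571 to 4.5882: (1/2)(131.7143 - 117)(4.5882 - 2.8571) = 12.7359.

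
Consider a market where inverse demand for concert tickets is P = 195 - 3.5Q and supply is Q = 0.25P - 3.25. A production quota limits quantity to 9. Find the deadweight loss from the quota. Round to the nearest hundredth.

874.02

Rewriting supply in inverse form: P = 13 + 4Q.
Without the quota, 195 - 3.5Q = 13 + 4Q gives Q* = 24.2667.
At Q = 9 the demand price is 195 - 3.5(9) = 163.5 and the supply price is 13 + 4(9) = 49.
Deadweight loss is the triangle between the curves from 9 to 24.2667: (1/2)(163.5 - 49)(24.2667 - 9) = 874.0167.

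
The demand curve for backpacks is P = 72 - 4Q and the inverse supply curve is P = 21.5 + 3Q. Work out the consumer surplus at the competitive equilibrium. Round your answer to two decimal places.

Setting demand equal to supply, 50.5 = 7Q, so Q* = 7.2143 and P* = 43.1429.
Consumer surplus is the triangle under demand above P*: (1/2)(7.2143)(72 - 43.1429) = (1/2)(7.2143)(28.8571) = 104.0918.

104.09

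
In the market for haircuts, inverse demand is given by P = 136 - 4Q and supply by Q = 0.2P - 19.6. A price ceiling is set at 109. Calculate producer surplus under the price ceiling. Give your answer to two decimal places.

Rewriting supply in inverse form: P = 98 + 5Q.
Without the control, 136 - 4Q = 98 + 5Q so Q* = 4.2222 and P* = 119.1111.
At P = 109, sellers supply (109 - 98)/5 = 2.2 while buyers want more, so the quantity traded is 2.2 at price 109.
PS is the triangle above supply below 109: (1/2)(2.2)(109 - 98) = 12.1.

12.10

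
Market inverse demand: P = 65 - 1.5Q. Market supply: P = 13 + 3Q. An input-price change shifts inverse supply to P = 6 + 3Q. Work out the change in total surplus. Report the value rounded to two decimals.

86.33

Initial equilibrium: Q_0 = 11.5556, P_0 = 47.6667; CS_0 = (1/2)(11.5556)(17.3333) = 100.1481, PS_0 = (1/2)(11.5556)(34.6667) = 200.2963.
New equilibrium: 65 - 1.5Q = 6 + 3Q gives Q_1 = 13.1111, P_1 = 45.3333; CS_1 = 128.9259, PS_1 = 257.8519.
Change in total surplus = (128.9259 + 257.8519) - (100.1481 + 200.2963) = 86.3333.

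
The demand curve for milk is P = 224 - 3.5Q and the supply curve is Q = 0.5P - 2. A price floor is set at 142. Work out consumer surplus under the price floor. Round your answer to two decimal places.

960.57

Rewriting supply in inverse form: P = 4 + 2Q.
Free-market equilibrium: 224 - 3.5Q = 4 + 2Q gives Q* = 40, P* = 84.
At P = 142, buyers demand (224 - 142)/3.5 = 23.4286 while sellers would supply more, so the quantity traded is 23.4286 at price 142.
CS is the triangle under demand above 142: (1/2)(23.4286)(224 - 142) = 960.5714.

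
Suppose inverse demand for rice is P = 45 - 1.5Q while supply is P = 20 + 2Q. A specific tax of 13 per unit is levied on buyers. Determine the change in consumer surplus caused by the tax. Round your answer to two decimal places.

Pre-tax equilibrium: 45 - 1.5Q = 20 + 2Q gives Q* = 7.1429, P* = 34.2857.
With the tax, buyers' net willingness to pay falls by 13: (45 - 13) - 1.5Q = 20 + 2Q, so Q_t = 3.4286. Buyers pay P_b = 39.8571; sellers receive P_s = P_b - 13 = 26.8571.
CS falls from (1/2)(7.1429)(10.7143) = 38.2653 to (1/2)(3.4286)(5.1429) = 8.8163, a change of -29.449.

-29.45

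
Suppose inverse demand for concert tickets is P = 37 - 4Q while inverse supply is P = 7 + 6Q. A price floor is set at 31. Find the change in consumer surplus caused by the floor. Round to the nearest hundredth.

Free-market equilibrium: 37 - 4Q = 7 + 6Q gives Q* = 3, P* = 25.
At the floor price 31, quantity demanded is (37 - 31)/4 = 1.5; demand is the short side, so Q = 1.5 trades at P = 31.
CS goes from (1/2)(3)(12) = 18 to 4.5 (computed as (37 - 31)(1.5) - (1/2)(4)(1.5)^2), a change of -13.5.

-13.50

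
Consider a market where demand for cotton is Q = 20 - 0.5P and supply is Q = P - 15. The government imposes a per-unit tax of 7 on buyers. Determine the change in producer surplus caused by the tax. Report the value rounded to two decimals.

Rewriting demand in inverse form: P = 40 - 2Q.
Rewriting supply in inverse form: P = 15 + Q.
Without the tax, 40 - 2Q = 15 + Q so Q* = 8.3333 and P* = 23.3333.
With the tax, buyers' net willingness to pay falls by 7: (40 - 7) - 2Q = 15 + Q, so Q_t = 6. Buyers pay P_b = 28; sellers receive P_s = P_b - 7 = 21.
Producers lose the trapezoid between P_s and P* out to Q_t plus the triangle from Q_t to Q*: change in PS = 18 - 34.7222 = -16.7222.

-16.72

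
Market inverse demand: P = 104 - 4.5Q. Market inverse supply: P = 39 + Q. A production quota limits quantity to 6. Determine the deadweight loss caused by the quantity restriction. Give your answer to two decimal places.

93.09

Unrestricted equilibrium: Q* = (104 - 39)/(4.5 + 1) = 11.8182.
At Q = 6 the demand price is 104 - 4.5(6) = 77 and the supply price is 39 + (6) = 45.
Deadweight loss is the triangle between the curves from 6 to 11.8182: (1/2)(77 - 45)(11.8182 - 6) = 93.0909.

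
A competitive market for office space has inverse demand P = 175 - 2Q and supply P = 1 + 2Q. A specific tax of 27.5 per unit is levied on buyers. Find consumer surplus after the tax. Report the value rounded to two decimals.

1341.39

Without the tax, 175 - 2Q = 1 + 2Q so Q* = 43.5 and P* = 88.
With the tax, buyers' net willingness to pay falls by 27.5: (175 - 27.5) - 2Q = 1 + 2Q, so Q_t = 36.625. Buyers pay P_b = 101.75; sellers receive P_s = P_b - 27.5 = 74.25.
CS = (1/2)(Q_t)(175 - P_b) = (1/2)(36.625)(73.25) = 1341.3906.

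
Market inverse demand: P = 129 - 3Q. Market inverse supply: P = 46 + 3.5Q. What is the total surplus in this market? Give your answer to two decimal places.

529.92

Set 129 - 3Q = 46 + 3.5Q, which gives 83 = 6.5Q, so Q* = 12.7692 and P* = 129 - 3(12.7692) = 90.6923.
CS = (1/2)(12.7692)(38.3077) = 244.5799 and PS = (1/2)(12.7692)(44.6923) = 285.3432, so total surplus = 529.9231.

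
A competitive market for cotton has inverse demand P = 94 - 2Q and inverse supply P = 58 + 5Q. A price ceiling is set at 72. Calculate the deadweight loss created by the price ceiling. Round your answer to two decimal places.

Without the control, 94 - 2Q = 58 + 5Q so Q* = 5.1429 and P* = 83.7143.
At the ceiling price 72, quantity supplied is (72 - 58)/5 = 2.8; supply is the short side, so Q = 2.8 trades at P = 72.
At Q = 2.8 the demand price is 88.4 and the supply price is 72. Deadweight loss is the triangle between the curves from 2.8 to 5.1429: (1/2)(88.4 - 72)(5.1429 - 2.8) = 19.2114.

19.21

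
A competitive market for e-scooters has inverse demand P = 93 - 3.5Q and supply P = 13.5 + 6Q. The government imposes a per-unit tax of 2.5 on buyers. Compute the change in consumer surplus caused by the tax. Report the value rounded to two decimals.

Pre-tax equilibrium: 93 - 3.5Q = 13.5 + 6Q gives Q* = 8.3684, P* = 63.7105.
A tax on buyers shifts demand down by 2.5: (93 - 2.5) - 3.5Q = 13.5 + 6Q, so Q_t = 8.1053. Buyers pay P_b = 64.6316; sellers receive P_s = P_b - 2.5 = 62.1316.
CS falls from (1/2)(8.3684)(29.2895) = 122.5533 to (1/2)(8.1053)(28.3684) = 114.9668, a change of -7.5866.

-7.59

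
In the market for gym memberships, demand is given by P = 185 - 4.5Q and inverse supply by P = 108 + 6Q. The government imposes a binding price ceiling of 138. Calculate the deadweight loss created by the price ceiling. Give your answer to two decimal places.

Free-market equilibrium: 185 - 4.5Q = 108 + 6Q gives Q* = 7.3333, P* = 152.
At the ceiling price 138, quantity supplied is (138 - 108)/6 = 5; supply is the short side, so Q = 5 trades at P = 138.
The lost-trades triangle has base Q* - 5 = 2.3333 and height equal to the gap between the curves at Q = 5, which is 162.5 - 138 = 24.5. DWL = (1/2)(2.3333)(24.5) = 28.5833.

28.58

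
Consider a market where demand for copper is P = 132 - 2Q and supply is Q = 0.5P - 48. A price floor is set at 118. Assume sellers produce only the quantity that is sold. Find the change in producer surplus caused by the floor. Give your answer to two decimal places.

Rewriting supply in inverse form: P = 96 + 2Q.
Without the control, 132 - 2Q = 96 + 2Q so Q* = 9 and P* = 114.
At P = 118, buyers demand (132 - 118)/2 = 7 while sellers would supply more, so the quantity traded is 7 at price 118.
PS goes from (1/2)(9)(18) = 81 to 105 (computed as (118 - 96)(7) - (1/2)(2)(7)^2), a change of 24.

24.00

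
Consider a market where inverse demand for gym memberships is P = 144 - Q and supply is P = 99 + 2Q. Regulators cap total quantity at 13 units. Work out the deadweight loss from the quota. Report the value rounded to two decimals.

Unrestricted equilibrium: Q* = (144 - 99)/(1 + 2) = 15.
At Q = 13 the demand price is 144 - (13) = 131 and the supply price is 99 + 2(13) = 125.
DWL = (1/2)(gap between curves at 13) x (Q* - 13) = (1/2)(6)(2) = 6.

6.00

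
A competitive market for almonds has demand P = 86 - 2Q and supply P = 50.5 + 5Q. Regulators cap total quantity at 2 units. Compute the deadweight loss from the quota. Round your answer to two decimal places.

33.02

Unrestricted equilibrium: Q* = (86 - 50.5)/(2 + 5) = 5.0714.
At Q = 2 the demand price is 86 - 2(2) = 82 and the supply price is 50.5 + 5(2) = 60.5.
Deadweight loss is the triangle between the curves from 2 to 5.0714: (1/2)(82 - 60.5)(5.0714 - 2) = 33.0179.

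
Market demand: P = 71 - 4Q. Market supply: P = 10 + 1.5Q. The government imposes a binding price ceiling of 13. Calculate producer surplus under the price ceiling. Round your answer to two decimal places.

3.00

Without the control, 71 - 4Q = 10 + 1.5Q so Q* = 11.0909 and P* = 26.6364.
At the ceiling price 13, quantity supplied is (13 - 10)/1.5 = 2; supply is the short side, so Q = 2 trades at P = 13.
PS is the triangle above supply below 13: (1/2)(2)(13 - 10) = 3.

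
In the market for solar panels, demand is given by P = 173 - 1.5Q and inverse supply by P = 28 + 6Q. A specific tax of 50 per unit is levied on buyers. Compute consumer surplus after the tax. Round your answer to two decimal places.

120.33

Pre-tax equilibrium: 173 - 1.5Q = 28 + 6Q gives Q* = 19.3333, P* = 144.
With the tax, buyers' net willingness to pay falls by 50: (173 - 50) - 1.5Q = 28 + 6Q, so Q_t = 12.6667. Buyers pay P_b = 154; sellers receive P_s = P_b - 50 = 104.
Consumer surplus is the triangle under demand above P_b: (1/2)(12.6667)(173 - 154) = 120.3333.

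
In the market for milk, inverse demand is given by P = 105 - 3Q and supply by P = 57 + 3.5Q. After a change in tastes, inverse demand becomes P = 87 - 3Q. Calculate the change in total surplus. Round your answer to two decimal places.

Initial equilibrium: Q_0 = 7.3846, P_0 = 82.8462; CS_0 = (1/2)(7.3846)(22.1538) = 81.7988, PS_0 = (1/2)(7.3846)(25.8462) = 95.432.
New equilibrium: 87 - 3Q = 57 + 3.5Q gives Q_1 = 4.6154, P_1 = 73.1538; CS_1 = 31.9527, PS_1 = 37.2781.
Change in total surplus = (31.9527 + 37.2781) - (81.7988 + 95.432) = -108.

-108.00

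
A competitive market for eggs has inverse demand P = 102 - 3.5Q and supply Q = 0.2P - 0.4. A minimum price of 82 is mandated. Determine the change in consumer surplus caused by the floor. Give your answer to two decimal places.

-185.07

Rewriting supply in inverse form: P = 2 + 5Q.
Without the control, 102 - 3.5Q = 2 + 5Q so Q* = 11.7647 and P* = 60.8235.
At P = 82, buyers demand (102 - 82)/3.5 = 5.7143 while sellers would supply more, so the quantity traded is 5.7143 at price 82.
CS goes from (1/2)(11.7647)(41.1765) = 242.2145 to 57.1429 (computed as (102 - 82)(5.7143) - (1/2)(3.5)(5.7143)^2), a change of -185.0717.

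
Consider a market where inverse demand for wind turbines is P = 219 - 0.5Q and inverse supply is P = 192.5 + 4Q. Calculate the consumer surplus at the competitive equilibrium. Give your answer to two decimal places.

Setting demand equal to supply, 26.5 = 4.5Q, so Q* = 5.8889 and P* = 216.0556.
CS is the area between the demand curve and P* from 0 to Q*: (1/2)(5.8889)(2.9444) = 8.6698.

8.67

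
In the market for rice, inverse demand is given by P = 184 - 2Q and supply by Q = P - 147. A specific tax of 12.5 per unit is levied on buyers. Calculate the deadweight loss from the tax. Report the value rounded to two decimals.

26.04

Rewriting supply in inverse form: P = 147 + Q.
Without the tax, 184 - 2Q = 147 + Q so Q* = 12.3333 and P* = 159.3333.
A tax on buyers shifts demand down by 12.5: (184 - 12.5) - 2Q = 147 + Q, so Q_t = 8.1667. Buyers pay P_b = 167.6667; sellers receive P_s = P_b - 12.5 = 155.1667.
The welfare triangle lost has base Q* - Q_t = 4.1667 and height t = 12.5, so DWL = (1/2)(4.1667)(12.5) = 26.0417.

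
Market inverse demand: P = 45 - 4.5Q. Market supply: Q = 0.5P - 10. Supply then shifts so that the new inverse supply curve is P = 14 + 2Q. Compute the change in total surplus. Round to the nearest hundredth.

Rewriting supply in inverse form: P = 20 + 2Q.
Initial equilibrium: Q_0 = 3.8462, P_0 = 27.6923; CS_0 = (1/2)(3.8462)(17.3077) = 33.284, PS_0 = (1/2)(3.8462)(7.6923) = 14.7929.
New equilibrium: 45 - 4.5Q = 14 + 2Q gives Q_1 = 4.7692, P_1 = 23.5385; CS_1 = 51.1775, PS_1 = 22.7456.
Change in total surplus = (51.1775 + 22.7456) - (33.284 + 14.7929) = 25.8462.

25.85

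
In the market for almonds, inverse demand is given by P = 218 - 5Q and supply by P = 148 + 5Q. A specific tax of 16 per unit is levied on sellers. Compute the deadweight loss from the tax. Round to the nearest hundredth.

Pre-tax equilibrium: 218 - 5Q = 148 + 5Q gives Q* = 7, P* = 183.
A tax on sellers shifts supply up by 16: 218 - 5Q = 148 + 5Q + 16, so Q_t = 5.4. Buyers pay P_b = 191; sellers receive P_s = P_b - 16 = 175.
Deadweight loss is the triangle between the curves from Q_t to Q*: (1/2)(7 - 5.4)(16) = 12.8.

12.80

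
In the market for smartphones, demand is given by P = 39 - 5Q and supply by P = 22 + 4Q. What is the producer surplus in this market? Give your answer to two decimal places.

7.14

Equilibrium: 39 - 5Q = 22 + 4Q, so Q* = 1.8889 and P* = 29.5556.
Producer surplus is the triangle above supply below P*: (1/2)(1.8889)(29.5556 - 22) = (1/2)(1.8889)(7.5556) = 7.1358.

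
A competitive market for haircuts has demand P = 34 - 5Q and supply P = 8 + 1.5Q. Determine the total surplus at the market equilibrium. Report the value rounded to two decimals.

Setting demand equal to supply, 26 = 6.5Q, so Q* = 4 and P* = 14.
CS = (1/2)(4)(20) = 40 and PS = (1/2)(4)(6) = 12, so total surplus = 52.

52.00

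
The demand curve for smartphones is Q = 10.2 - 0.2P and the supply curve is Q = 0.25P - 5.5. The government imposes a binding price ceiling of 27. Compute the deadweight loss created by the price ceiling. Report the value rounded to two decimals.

17.50

Rewriting demand in inverse form: P = 51 - 5Q.
Rewriting supply in inverse form: P = 22 + 4Q.
Without the control, 51 - 5Q = 22 + 4Q so Q* = 3.2222 and P* = 34.8889.
At P = 27, sellers supply (27 - 22)/4 = 1.25 while buyers want more, so the quantity traded is 1.25 at price 27.
The lost-trades triangle has base Q* - 1.25 = 1.9722 and height equal to the gap between the curves at Q = 1.25, which is 44.75 - 27 = 17.75. DWL = (1/2)(1.9722)(17.75) = 17.5035.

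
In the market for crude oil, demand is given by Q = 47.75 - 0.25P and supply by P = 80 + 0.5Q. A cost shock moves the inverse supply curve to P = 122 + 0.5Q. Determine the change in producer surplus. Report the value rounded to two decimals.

-93.33

Rewriting demand in inverse form: P = 191 - 4Q.
Initial equilibrium: Q_0 = 24.6667, P_0 = 92.3333; CS_0 = (1/2)(24.6667)(98.6667) = 1216.8889, PS_0 = (1/2)(24.6667)(12.3333) = 152.1111.
New equilibrium: 191 - 4Q = 122 + 0.5Q gives Q_1 = 15.3333, P_1 = 129.6667; CS_1 = 470.2222, PS_1 = 58.7778.
Change in producer surplus = 58.7778 - 152.1111 = -93.3333.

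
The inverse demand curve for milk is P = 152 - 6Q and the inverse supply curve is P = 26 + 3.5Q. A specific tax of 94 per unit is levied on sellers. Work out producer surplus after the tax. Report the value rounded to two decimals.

Without the tax, 152 - 6Q = 26 + 3.5Q so Q* = 13.2632 and P* = 72.4211.
With the tax, sellers need 94 more per unit: 152 - 6Q = 26 + 3.5Q + 94, so Q_t = 3.3684. Buyers pay P_b = 131.7895; sellers receive P_s = P_b - 94 = 37.7895.
PS = (1/2)(Q_t)(P_s - 26) = (1/2)(3.3684)(11.7895) = 19.856.

19.86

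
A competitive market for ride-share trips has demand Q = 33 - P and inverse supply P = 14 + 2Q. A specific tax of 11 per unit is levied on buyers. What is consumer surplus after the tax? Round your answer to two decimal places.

3.56

Rewriting demand in inverse form: P = 33 - Q.
Without the tax, 33 - Q = 14 + 2Q so Q* = 6.3333 and P* = 26.6667.
With the tax, buyers' net willingness to pay falls by 11: (33 - 11) - Q = 14 + 2Q, so Q_t = 2.6667. Buyers pay P_b = 30.3333; sellers receive P_s = P_b - 11 = 19.3333.
CS = (1/2)(Q_t)(33 - P_b) = (1/2)(2.6667)(2.6667) = 3.5556.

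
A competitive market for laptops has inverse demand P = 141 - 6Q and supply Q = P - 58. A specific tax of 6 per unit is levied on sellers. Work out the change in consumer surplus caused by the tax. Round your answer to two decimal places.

Rewriting supply in inverse form: P = 58 + Q.
Without the tax, 141 - 6Q = 58 + Q so Q* = 11.8571 and P* = 69.8571.
A tax on sellers shifts supply up by 6: 141 - 6Q = 58 + Q + 6, so Q_t = 11. Buyers pay P_b = 75; sellers receive P_s = P_b - 6 = 69.
CS falls from (1/2)(11.8571)(71.1429) = 421.7755 to (1/2)(11)(66) = 363, a change of -58.7755.

-58.78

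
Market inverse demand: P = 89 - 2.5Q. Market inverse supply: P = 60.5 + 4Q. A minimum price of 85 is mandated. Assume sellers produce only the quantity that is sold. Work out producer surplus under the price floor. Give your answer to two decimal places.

34.08

Without the control, 89 - 2.5Q = 60.5 + 4Q so Q* = 4.3846 and P* = 78.0385.
At P = 85, buyers demand (89 - 85)/2.5 = 1.6 while sellers would supply more, so the quantity traded is 1.6 at price 85.
The supply price at Q = 1.6 is 66.9. PS is the trapezoid between 85 and supply over [0, 1.6]: (1/2)[(85 - 60.5) + (85 - 66.9)](1.6) = 34.08.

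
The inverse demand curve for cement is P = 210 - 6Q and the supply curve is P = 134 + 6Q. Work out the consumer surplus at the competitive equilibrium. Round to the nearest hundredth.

Setting demand equal to supply, 76 = 12Q, so Q* = 6.3333 and P* = 172.
Consumer surplus is the triangle under demand above P*: (1/2)(6.3333)(210 - 172) = (1/2)(6.3333)(38) = 120.3333.

120.33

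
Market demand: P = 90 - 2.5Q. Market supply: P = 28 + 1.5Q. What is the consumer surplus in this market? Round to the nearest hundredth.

300.31

Set 90 - 2.5Q = 28 + 1.5Q, which gives 62 = 4Q, so Q* = 15.5 and P* = 90 - 2.5(15.5) = 51.25.
Consumer surplus is the triangle under demand above P*: (1/2)(15.5)(90 - 51.25) = (1/2)(15.5)(38.75) = 300.3125.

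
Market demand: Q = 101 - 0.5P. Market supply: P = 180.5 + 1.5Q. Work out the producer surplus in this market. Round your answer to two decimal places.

Rewriting demand in inverse form: P = 202 - 2Q.
Setting demand equal to supply, 21.5 = 3.5Q, so Q* = 6.1429 and P* = 189.7143.
The supply curve's price intercept is 180.5, so PS = (1/2)(Q*)(P* - 180.5) = (1/2)(6.1429)(9.2143) = 28.301.

28.30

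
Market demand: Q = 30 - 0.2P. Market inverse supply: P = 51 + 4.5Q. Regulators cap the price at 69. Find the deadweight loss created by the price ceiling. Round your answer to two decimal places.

Rewriting demand in inverse form: P = 150 - 5Q.
Free-market equilibrium: 150 - 5Q = 51 + 4.5Q gives Q* = 10.4211, P* = 97.8947.
At the ceiling price 69, quantity supplied is (69 - 51)/4.5 = 4; supply is the short side, so Q = 4 trades at P = 69.
The lost-trades triangle has base Q* - 4 = 6.4211 and height equal to the gap between the curves at Q = 4, which is 130 - 69 = 61. DWL = (1/2)(6.4211)(61) = 195.8421.

195.84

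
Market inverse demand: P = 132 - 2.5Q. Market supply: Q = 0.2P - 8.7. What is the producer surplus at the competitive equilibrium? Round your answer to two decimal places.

348.10

Rewriting supply in inverse form: P = 43.5 + 5Q.
Set 132 - 2.5Q = 43.5 + 5Q, which gives 88.5 = 7.5Q, so Q* = 11.8 and P* = 132 - 2.5(11.8) = 102.5.
The supply curve's price intercept is 43.5, so PS = (1/2)(Q*)(P* - 43.5) = (1/2)(11.8)(59) = 348.1.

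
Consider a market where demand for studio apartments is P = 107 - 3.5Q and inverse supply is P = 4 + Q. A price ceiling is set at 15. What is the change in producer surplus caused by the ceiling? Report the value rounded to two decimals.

-201.45

Without the control, 107 - 3.5Q = 4 + Q so Q* = 22.8889 and P* = 26.8889.
At P = 15, sellers supply (15 - 4)/1 = 11 while buyers want more, so the quantity traded is 11 at price 15.
PS goes from (1/2)(22.8889)(22.8889) = 261.9506 to 60.5 (computed as (15 - 4)(11) - (1/2)(1)(11)^2), a change of -201.4506.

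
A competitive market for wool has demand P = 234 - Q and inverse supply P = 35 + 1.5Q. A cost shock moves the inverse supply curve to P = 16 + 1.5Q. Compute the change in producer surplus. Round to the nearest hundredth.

950.76

Initial equilibrium: Q_0 = 79.6, P_0 = 154.4; CS_0 = (1/2)(79.6)(79.6) = 3168.08, PS_0 = (1/2)(79.6)(119.4) = 4752.12.
New equilibrium: 234 - Q = 16 + 1.5Q gives Q_1 = 87.2, P_1 = 146.8; CS_1 = 3801.92, PS_1 = 5702.88.
Change in producer surplus = 5702.88 - 4752.12 = 950.76.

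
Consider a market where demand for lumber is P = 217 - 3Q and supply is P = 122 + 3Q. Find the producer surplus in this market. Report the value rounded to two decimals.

Set 217 - 3Q = 122 + 3Q, which gives 95 = 6Q, so Q* = 15.8333 and P* = 217 - 3(15.8333) = 169.5.
PS is the area between P* and the supply curve from 0 to Q*: (1/2)(15.8333)(47.5) = 376.0417.

376.04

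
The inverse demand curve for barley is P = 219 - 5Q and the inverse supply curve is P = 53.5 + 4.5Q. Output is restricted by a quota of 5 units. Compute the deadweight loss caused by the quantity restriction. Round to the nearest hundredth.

732.84

Without the quota, 219 - 5Q = 53.5 + 4.5Q gives Q* = 17.4211.
At Q = 5 the demand price is 219 - 5(5) = 194 and the supply price is 53.5 + 4.5(5) = 76.
Deadweight loss is the triangle between the curves from 5 to 17.4211: (1/2)(194 - 76)(17.4211 - 5) = 732.8421.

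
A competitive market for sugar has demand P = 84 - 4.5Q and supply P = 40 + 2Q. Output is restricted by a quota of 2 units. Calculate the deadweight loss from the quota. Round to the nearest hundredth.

73.92

Without the quota, 84 - 4.5Q = 40 + 2Q gives Q* = 6.7692.
At Q = 2 the demand price is 84 - 4.5(2) = 75 and the supply price is 40 + 2(2) = 44.
Deadweight loss is the triangle between the curves from 2 to 6.7692: (1/2)(75 - 44)(6.7692 - 2) = 73.9231.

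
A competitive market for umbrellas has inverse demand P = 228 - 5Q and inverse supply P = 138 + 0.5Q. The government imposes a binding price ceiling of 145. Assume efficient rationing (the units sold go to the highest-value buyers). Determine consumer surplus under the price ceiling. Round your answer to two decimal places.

Free-market equilibrium: 228 - 5Q = 138 + 0.5Q gives Q* = 16.3636, P* = 146.1818.
At P = 145, sellers supply (145 - 138)/0.5 = 14 while buyers want more, so the quantity traded is 14 at price 145.
The demand price at Q = 14 is 158. CS is the trapezoid between demand and 145 over [0, 14]: (1/2)[(228 - 145) + (158 - 145)](14) = 672.

672.00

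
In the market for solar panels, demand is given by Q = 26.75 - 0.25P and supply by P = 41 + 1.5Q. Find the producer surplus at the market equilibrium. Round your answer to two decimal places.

108.00

Rewriting demand in inverse form: P = 107 - 4Q.
Setting demand equal to supply, 66 = 5.5Q, so Q* = 12 and P* = 59.
Producer surplus is the triangle above supply below P*: (1/2)(12)(59 - 41) = (1/2)(12)(18) = 108.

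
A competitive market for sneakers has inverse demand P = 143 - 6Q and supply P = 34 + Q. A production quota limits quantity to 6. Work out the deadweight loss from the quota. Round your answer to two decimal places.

320.64

Without the quota, 143 - 6Q = 34 + Q gives Q* = 15.5714.
At Q = 6 the demand price is 143 - 6(6) = 107 and the supply price is 34 + (6) = 40.
Deadweight loss is the triangle between the curves from 6 to 15.5714: (1/2)(107 - 40)(15.5714 - 6) = 320.6429.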